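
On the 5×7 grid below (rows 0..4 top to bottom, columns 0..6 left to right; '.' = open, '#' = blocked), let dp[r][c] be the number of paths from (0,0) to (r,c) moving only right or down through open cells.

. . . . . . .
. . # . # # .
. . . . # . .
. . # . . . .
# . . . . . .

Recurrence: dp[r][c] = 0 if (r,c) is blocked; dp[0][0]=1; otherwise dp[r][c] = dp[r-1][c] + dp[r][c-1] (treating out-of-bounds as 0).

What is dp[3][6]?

5

r\c   0   1   2   3   4   5   6
  0   1   1   1   1   1   1   1
  1   1   2   0   1   0   0   1
  2   1   3   3   4   0   0   1
  3   1   4   0   4   4   4   5
  4   0   4   4   8  12  16  21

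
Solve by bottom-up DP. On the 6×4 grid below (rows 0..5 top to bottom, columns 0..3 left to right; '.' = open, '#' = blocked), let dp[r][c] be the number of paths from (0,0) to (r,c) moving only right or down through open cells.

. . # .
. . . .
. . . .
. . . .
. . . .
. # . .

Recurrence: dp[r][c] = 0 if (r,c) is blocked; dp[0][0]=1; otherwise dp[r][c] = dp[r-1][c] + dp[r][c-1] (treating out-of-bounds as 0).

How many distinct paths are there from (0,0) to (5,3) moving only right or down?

44

r\c   0   1   2   3
  0   1   1   0   0
  1   1   2   2   2
  2   1   3   5   7
  3   1   4   9  16
  4   1   5  14  30
  5   1   0  14  44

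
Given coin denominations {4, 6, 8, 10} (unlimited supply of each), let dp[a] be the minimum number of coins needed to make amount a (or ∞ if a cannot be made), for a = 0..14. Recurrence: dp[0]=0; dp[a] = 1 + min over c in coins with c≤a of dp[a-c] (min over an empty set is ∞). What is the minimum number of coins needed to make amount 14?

 a  0  1  2  3  4  5  6  7  8  9 10 11 12 13 14
dp  0  -  -  -  1  -  1  -  1  -  1  -  2  -  2
(- denotes ∞ / unreachable)

2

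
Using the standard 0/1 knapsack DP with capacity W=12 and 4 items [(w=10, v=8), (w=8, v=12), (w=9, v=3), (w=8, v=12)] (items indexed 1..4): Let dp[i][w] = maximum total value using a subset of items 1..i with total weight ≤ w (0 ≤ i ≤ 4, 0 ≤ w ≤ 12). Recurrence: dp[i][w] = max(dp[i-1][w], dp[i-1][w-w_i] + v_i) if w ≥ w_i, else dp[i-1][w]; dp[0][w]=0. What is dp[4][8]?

i\w   0   1   2   3   4   5   6   7   8   9  10  11  12
  0   0   0   0   0   0   0   0   0   0   0   0   0   0
  1   0   0   0   0   0   0   0   0   0   0   8   8   8
  2   0   0   0   0   0   0   0   0  12  12  12  12  12
  3   0   0   0   0   0   0   0   0  12  12  12  12  12
  4   0   0   0   0   0   0   0   0  12  12  12  12  12

12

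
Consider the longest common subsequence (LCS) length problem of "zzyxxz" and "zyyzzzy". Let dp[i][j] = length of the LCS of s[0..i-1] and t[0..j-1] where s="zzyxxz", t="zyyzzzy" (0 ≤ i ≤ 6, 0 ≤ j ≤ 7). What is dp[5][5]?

   ''  z  y  y  z  z  z  y
''  0  0  0  0  0  0  0  0
 z  0  1  1  1  1  1  1  1
 z  0  1  1  1  2  2  2  2
 y  0  1  2  2  2  2  2  3
 x  0  1  2  2  2  2  2  3
 x  0  1  2  2  2  2  2  3
 z  0  1  2  2  3  3  3  3

2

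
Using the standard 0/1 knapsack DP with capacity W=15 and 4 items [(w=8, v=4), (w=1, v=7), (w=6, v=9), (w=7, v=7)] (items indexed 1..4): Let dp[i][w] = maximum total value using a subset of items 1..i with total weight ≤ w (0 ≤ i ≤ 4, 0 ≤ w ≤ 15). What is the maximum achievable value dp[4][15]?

i\w   0   1   2   3   4   5   6   7   8   9  10  11  12  13  14  15
  0   0   0   0   0   0   0   0   0   0   0   0   0   0   0   0   0
  1   0   0   0   0   0   0   0   0   4   4   4   4   4   4   4   4
  2   0   7   7   7   7   7   7   7   7  11  11  11  11  11  11  11
  3   0   7   7   7   7   7   9  16  16  16  16  16  16  16  16  20
  4   0   7   7   7   7   7   9  16  16  16  16  16  16  16  23  23

23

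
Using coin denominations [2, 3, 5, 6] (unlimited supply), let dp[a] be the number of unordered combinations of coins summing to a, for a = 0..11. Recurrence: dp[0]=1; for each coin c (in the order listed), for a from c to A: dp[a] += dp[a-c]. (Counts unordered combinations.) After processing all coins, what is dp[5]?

after  coin     0     1     2     3     4     5     6     7     8     9    10    11
          2     1     0     1     0     1     0     1     0     1     0     1     0
          3     1     0     1     1     1     1     2     1     2     2     2     2
          5     1     0     1     1     1     2     2     2     3     3     4     4
          6     1     0     1     1     1     2     3     2     4     4     5     6

2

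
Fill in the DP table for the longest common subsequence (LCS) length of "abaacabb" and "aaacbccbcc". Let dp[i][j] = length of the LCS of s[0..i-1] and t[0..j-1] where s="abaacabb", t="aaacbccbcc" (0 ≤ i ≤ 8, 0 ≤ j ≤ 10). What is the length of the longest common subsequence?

   ''  a  a  a  c  b  c  c  b  c  c
''  0  0  0  0  0  0  0  0  0  0  0
 a  0  1  1  1  1  1  1  1  1  1  1
 b  0  1  1  1  1  2  2  2  2  2  2
 a  0  1  2  2  2  2  2  2  2  2  2
 a  0  1  2  3  3  3  3  3  3  3  3
 c  0  1  2  3  4  4  4  4  4  4  4
 a  0  1  2  3  4  4  4  4  4  4  4
 b  0  1  2  3  4  5  5  5  5  5  5
 b  0  1  2  3  4  5  5  5  6  6  6

6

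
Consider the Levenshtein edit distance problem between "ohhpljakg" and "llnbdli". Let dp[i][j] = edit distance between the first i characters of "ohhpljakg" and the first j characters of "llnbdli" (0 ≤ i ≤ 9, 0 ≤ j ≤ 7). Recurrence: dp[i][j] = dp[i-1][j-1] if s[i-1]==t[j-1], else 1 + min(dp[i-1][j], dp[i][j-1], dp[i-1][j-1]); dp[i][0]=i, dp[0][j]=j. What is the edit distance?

   ''  l  l  n  b  d  l  i
''  0  1  2  3  4  5  6  7
 o  1  1  2  3  4  5  6  7
 h  2  2  2  3  4  5  6  7
 h  3  3  3  3  4  5  6  7
 p  4  4  4  4  4  5  6  7
 l  5  4  4  5  5  5  5  6
 j  6  5  5  5  6  6  6  6
 a  7  6  6  6  6  7  7  7
 k  8  7  7  7  7  7  8  8
 g  9  8  8  8  8  8  8  9

9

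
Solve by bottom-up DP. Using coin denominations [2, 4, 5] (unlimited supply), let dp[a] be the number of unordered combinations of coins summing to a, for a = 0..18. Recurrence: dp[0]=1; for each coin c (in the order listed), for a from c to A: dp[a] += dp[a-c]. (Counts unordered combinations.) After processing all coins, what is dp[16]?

after  coin     0     1     2     3     4     5     6     7     8     9    10    11    12    13    14    15    16    17    18
          2     1     0     1     0     1     0     1     0     1     0     1     0     1     0     1     0     1     0     1
          4     1     0     1     0     2     0     2     0     3     0     3     0     4     0     4     0     5     0     5
          5     1     0     1     0     2     1     2     1     3     2     4     2     5     3     6     4     7     5     8

7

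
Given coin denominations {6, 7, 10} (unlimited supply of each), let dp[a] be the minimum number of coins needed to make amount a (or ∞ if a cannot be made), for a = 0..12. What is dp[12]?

2

 a  0  1  2  3  4  5  6  7  8  9 10 11 12
dp  0  -  -  -  -  -  1  1  -  -  1  -  2
(- denotes ∞ / unreachable)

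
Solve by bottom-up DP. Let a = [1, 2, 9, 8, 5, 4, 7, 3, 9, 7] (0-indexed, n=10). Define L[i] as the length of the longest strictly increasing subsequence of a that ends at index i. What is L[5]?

3

   i    0    1    2    3    4    5    6    7    8    9
a[i]    1    2    9    8    5    4    7    3    9    7
L[i]    1    2    3    3    3    3    4    3    5    4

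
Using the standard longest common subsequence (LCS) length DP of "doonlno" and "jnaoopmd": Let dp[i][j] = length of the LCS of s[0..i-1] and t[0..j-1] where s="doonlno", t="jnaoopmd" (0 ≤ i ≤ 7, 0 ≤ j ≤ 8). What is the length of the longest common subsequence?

   ''  j  n  a  o  o  p  m  d
''  0  0  0  0  0  0  0  0  0
 d  0  0  0  0  0  0  0  0  1
 o  0  0  0  0  1  1  1  1  1
 o  0  0  0  0  1  2  2  2  2
 n  0  0  1  1  1  2  2  2  2
 l  0  0  1  1  1  2  2  2  2
 n  0  0  1  1  1  2  2  2  2
 o  0  0  1  1  2  2  2  2  2

2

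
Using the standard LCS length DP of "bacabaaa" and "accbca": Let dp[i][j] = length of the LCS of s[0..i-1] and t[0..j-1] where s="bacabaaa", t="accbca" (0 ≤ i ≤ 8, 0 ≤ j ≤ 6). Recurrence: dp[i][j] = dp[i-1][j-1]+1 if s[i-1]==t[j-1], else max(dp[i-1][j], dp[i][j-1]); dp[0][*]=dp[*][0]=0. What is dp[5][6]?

   ''  a  c  c  b  c  a
''  0  0  0  0  0  0  0
 b  0  0  0  0  1  1  1
 a  0  1  1  1  1  1  2
 c  0  1  2  2  2  2  2
 a  0  1  2  2  2  2  3
 b  0  1  2  2  3  3  3
 a  0  1  2  2  3  3  4
 a  0  1  2  2  3  3  4
 a  0  1  2  2  3  3  4

3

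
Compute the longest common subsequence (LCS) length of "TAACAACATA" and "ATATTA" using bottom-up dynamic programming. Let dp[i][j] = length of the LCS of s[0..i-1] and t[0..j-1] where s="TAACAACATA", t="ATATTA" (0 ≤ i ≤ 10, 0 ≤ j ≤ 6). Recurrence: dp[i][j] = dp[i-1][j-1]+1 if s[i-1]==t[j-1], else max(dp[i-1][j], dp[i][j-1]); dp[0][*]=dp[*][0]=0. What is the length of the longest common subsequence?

4

   ''  A  T  A  T  T  A
''  0  0  0  0  0  0  0
 T  0  0  1  1  1  1  1
 A  0  1  1  2  2  2  2
 A  0  1  1  2  2  2  3
 C  0  1  1  2  2  2  3
 A  0  1  1  2  2  2  3
 A  0  1  1  2  2  2  3
 C  0  1  1  2  2  2  3
 A  0  1  1  2  2  2  3
 T  0  1  2  2  3  3  3
 A  0  1  2  3  3  3  4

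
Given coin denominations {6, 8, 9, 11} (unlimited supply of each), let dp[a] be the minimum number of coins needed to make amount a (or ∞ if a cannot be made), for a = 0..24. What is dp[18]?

2

 a  0  1  2  3  4  5  6  7  8  9 10 11 12 13 14 15 16 17 18 19 20 21 22 23 24
dp  0  -  -  -  -  -  1  -  1  1  -  1  2  -  2  2  2  2  2  2  2  3  2  3  3
(- denotes ∞ / unreachable)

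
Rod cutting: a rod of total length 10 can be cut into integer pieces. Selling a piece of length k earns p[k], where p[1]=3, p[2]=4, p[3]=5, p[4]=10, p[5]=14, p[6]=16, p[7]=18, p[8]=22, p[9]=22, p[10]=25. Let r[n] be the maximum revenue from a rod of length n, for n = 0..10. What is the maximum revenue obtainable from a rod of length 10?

30

   n    0    1    2    3    4    5    6    7    8    9   10
r[n]    0    3    6    9   12   15   18   21   24   27   30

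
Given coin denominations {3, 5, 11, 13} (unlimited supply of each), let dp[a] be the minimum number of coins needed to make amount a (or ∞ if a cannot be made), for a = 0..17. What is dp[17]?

 a  0  1  2  3  4  5  6  7  8  9 10 11 12 13 14 15 16 17
dp  0  -  -  1  -  1  2  -  2  3  2  1  4  1  2  3  2  3
(- denotes ∞ / unreachable)

3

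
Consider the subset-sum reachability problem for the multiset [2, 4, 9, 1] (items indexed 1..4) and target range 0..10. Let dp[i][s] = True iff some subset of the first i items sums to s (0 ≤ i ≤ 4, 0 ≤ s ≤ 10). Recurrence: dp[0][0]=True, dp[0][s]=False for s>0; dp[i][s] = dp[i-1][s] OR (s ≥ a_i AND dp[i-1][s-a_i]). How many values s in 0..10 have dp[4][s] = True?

10

i\s   0   1   2   3   4   5   6   7   8   9  10
  0   T   F   F   F   F   F   F   F   F   F   F
  1   T   F   T   F   F   F   F   F   F   F   F
  2   T   F   T   F   T   F   T   F   F   F   F
  3   T   F   T   F   T   F   T   F   F   T   F
  4   T   T   T   T   T   T   T   T   F   T   T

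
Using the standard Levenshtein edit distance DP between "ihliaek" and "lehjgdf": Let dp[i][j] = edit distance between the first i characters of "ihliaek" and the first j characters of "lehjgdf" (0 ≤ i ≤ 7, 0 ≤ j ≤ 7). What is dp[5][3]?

4

   ''  l  e  h  j  g  d  f
''  0  1  2  3  4  5  6  7
 i  1  1  2  3  4  5  6  7
 h  2  2  2  2  3  4  5  6
 l  3  2  3  3  3  4  5  6
 i  4  3  3  4  4  4  5  6
 a  5  4  4  4  5  5  5  6
 e  6  5  4  5  5  6  6  6
 k  7  6  5  5  6  6  7  7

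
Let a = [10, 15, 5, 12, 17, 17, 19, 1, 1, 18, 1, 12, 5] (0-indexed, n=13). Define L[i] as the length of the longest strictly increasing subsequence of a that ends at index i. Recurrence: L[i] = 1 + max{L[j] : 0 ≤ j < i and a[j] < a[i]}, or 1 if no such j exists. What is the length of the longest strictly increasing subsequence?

   i    0    1    2    3    4    5    6    7    8    9   10   11   12
a[i]   10   15    5   12   17   17   19    1    1   18    1   12    5
L[i]    1    2    1    2    3    3    4    1    1    4    1    2    2

4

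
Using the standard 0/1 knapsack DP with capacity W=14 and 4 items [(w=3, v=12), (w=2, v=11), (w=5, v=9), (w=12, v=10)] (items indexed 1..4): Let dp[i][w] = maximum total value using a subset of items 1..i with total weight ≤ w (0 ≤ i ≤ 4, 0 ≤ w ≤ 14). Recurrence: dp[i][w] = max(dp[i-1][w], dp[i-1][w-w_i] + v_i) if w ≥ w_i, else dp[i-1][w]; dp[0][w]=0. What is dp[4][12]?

i\w   0   1   2   3   4   5   6   7   8   9  10  11  12  13  14
  0   0   0   0   0   0   0   0   0   0   0   0   0   0   0   0
  1   0   0   0  12  12  12  12  12  12  12  12  12  12  12  12
  2   0   0  11  12  12  23  23  23  23  23  23  23  23  23  23
  3   0   0  11  12  12  23  23  23  23  23  32  32  32  32  32
  4   0   0  11  12  12  23  23  23  23  23  32  32  32  32  32

32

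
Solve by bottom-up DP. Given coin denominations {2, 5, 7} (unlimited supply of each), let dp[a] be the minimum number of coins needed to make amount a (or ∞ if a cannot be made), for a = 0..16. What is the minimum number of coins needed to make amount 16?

 a  0  1  2  3  4  5  6  7  8  9 10 11 12 13 14 15 16
dp  0  -  1  -  2  1  3  1  4  2  2  3  2  4  2  3  3
(- denotes ∞ / unreachable)

3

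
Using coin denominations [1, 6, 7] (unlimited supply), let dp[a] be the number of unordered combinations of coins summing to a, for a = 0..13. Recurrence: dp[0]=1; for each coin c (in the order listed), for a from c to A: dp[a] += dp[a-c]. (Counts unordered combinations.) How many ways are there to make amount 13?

after  coin     0     1     2     3     4     5     6     7     8     9    10    11    12    13
          1     1     1     1     1     1     1     1     1     1     1     1     1     1     1
          6     1     1     1     1     1     1     2     2     2     2     2     2     3     3
          7     1     1     1     1     1     1     2     3     3     3     3     3     4     5

5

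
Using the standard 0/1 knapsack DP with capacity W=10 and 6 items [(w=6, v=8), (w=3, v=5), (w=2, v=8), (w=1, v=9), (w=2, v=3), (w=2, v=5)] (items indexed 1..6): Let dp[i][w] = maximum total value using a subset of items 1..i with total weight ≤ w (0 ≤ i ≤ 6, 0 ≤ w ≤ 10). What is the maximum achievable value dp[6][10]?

30

i\w   0   1   2   3   4   5   6   7   8   9  10
  0   0   0   0   0   0   0   0   0   0   0   0
  1   0   0   0   0   0   0   8   8   8   8   8
  2   0   0   0   5   5   5   8   8   8  13  13
  3   0   0   8   8   8  13  13  13  16  16  16
  4   0   9   9  17  17  17  22  22  22  25  25
  5   0   9   9  17  17  20  22  22  25  25  25
  6   0   9   9  17  17  22  22  25  27  27  30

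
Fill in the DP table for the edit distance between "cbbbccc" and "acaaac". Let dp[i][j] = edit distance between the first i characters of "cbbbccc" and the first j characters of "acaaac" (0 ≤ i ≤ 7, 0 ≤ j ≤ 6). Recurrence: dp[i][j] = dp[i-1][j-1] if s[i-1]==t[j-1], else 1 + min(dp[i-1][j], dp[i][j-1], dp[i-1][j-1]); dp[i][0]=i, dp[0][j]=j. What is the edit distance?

   ''  a  c  a  a  a  c
''  0  1  2  3  4  5  6
 c  1  1  1  2  3  4  5
 b  2  2  2  2  3  4  5
 b  3  3  3  3  3  4  5
 b  4  4  4  4  4  4  5
 c  5  5  4  5  5  5  4
 c  6  6  5  5  6  6  5
 c  7  7  6  6  6  7  6

6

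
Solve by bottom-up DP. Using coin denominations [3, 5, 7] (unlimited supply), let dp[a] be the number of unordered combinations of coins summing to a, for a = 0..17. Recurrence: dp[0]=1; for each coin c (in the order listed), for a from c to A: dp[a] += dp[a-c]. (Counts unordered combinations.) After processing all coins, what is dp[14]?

after  coin     0     1     2     3     4     5     6     7     8     9    10    11    12    13    14    15    16    17
          3     1     0     0     1     0     0     1     0     0     1     0     0     1     0     0     1     0     0
          5     1     0     0     1     0     1     1     0     1     1     1     1     1     1     1     2     1     1
          7     1     0     0     1     0     1     1     1     1     1     2     1     2     2     2     3     2     3

2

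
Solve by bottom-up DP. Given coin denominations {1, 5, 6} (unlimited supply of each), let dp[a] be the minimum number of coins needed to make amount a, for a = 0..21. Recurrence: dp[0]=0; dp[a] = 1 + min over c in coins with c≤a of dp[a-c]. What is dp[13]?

3

 a  0  1  2  3  4  5  6  7  8  9 10 11 12 13 14 15 16 17 18 19 20 21
dp  0  1  2  3  4  1  1  2  3  4  2  2  2  3  4  3  3  3  3  4  4  4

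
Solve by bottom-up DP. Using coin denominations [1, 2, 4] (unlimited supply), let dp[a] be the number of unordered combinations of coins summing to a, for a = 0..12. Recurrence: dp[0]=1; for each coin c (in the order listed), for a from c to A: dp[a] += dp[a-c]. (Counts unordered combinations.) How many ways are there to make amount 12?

16

after  coin     0     1     2     3     4     5     6     7     8     9    10    11    12
          1     1     1     1     1     1     1     1     1     1     1     1     1     1
          2     1     1     2     2     3     3     4     4     5     5     6     6     7
          4     1     1     2     2     4     4     6     6     9     9    12    12    16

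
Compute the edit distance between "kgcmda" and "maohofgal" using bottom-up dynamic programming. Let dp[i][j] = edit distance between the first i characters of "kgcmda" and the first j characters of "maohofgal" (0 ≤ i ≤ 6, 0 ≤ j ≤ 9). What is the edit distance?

   ''  m  a  o  h  o  f  g  a  l
''  0  1  2  3  4  5  6  7  8  9
 k  1  1  2  3  4  5  6  7  8  9
 g  2  2  2  3  4  5  6  6  7  8
 c  3  3  3  3  4  5  6  7  7  8
 m  4  3  4  4  4  5  6  7  8  8
 d  5  4  4  5  5  5  6  7  8  9
 a  6  5  4  5  6  6  6  7  7  8

8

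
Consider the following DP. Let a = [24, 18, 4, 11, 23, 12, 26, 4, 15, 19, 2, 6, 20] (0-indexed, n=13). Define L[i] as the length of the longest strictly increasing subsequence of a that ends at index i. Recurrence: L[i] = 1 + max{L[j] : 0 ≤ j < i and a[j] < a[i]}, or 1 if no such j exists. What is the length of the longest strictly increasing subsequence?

6

   i    0    1    2    3    4    5    6    7    8    9   10   11   12
a[i]   24   18    4   11   23   12   26    4   15   19    2    6   20
L[i]    1    1    1    2    3    3    4    1    4    5    1    2    6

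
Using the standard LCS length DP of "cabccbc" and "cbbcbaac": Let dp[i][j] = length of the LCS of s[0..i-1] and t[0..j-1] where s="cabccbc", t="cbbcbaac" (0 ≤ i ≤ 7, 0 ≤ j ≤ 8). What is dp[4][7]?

   ''  c  b  b  c  b  a  a  c
''  0  0  0  0  0  0  0  0  0
 c  0  1  1  1  1  1  1  1  1
 a  0  1  1  1  1  1  2  2  2
 b  0  1  2  2  2  2  2  2  2
 c  0  1  2  2  3  3  3  3  3
 c  0  1  2  2  3  3  3  3  4
 b  0  1  2  3  3  4  4  4  4
 c  0  1  2  3  4  4  4  4  5

3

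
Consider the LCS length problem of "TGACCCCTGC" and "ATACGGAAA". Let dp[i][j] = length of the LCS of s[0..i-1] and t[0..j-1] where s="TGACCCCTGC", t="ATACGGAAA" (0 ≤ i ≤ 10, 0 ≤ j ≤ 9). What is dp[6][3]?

2

   ''  A  T  A  C  G  G  A  A  A
''  0  0  0  0  0  0  0  0  0  0
 T  0  0  1  1  1  1  1  1  1  1
 G  0  0  1  1  1  2  2  2  2  2
 A  0  1  1  2  2  2  2  3  3  3
 C  0  1  1  2  3  3  3  3  3  3
 C  0  1  1  2  3  3  3  3  3  3
 C  0  1  1  2  3  3  3  3  3  3
 C  0  1  1  2  3  3  3  3  3  3
 T  0  1  2  2  3  3  3  3  3  3
 G  0  1  2  2  3  4  4  4  4  4
 C  0  1  2  2  3  4  4  4  4  4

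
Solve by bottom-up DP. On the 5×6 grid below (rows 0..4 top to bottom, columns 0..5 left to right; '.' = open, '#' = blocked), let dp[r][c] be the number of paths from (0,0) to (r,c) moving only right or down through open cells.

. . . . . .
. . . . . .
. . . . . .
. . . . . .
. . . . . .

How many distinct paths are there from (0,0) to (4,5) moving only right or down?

r\c   0   1   2   3   4   5
  0   1   1   1   1   1   1
  1   1   2   3   4   5   6
  2   1   3   6  10  15  21
  3   1   4  10  20  35  56
  4   1   5  15  35  70 126

126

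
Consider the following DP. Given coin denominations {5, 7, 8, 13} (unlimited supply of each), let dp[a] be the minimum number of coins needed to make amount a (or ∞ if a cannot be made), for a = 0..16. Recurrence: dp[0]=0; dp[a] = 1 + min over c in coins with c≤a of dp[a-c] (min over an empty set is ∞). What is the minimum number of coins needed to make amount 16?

2

 a  0  1  2  3  4  5  6  7  8  9 10 11 12 13 14 15 16
dp  0  -  -  -  -  1  -  1  1  -  2  -  2  1  2  2  2
(- denotes ∞ / unreachable)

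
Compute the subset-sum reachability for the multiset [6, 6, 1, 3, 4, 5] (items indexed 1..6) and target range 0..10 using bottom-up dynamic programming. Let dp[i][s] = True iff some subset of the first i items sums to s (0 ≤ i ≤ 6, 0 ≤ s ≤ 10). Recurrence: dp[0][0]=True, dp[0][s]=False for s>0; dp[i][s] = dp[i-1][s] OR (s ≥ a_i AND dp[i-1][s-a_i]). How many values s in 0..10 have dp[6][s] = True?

i\s   0   1   2   3   4   5   6   7   8   9  10
  0   T   F   F   F   F   F   F   F   F   F   F
  1   T   F   F   F   F   F   T   F   F   F   F
  2   T   F   F   F   F   F   T   F   F   F   F
  3   T   T   F   F   F   F   T   T   F   F   F
  4   T   T   F   T   T   F   T   T   F   T   T
  5   T   T   F   T   T   T   T   T   T   T   T
  6   T   T   F   T   T   T   T   T   T   T   T

10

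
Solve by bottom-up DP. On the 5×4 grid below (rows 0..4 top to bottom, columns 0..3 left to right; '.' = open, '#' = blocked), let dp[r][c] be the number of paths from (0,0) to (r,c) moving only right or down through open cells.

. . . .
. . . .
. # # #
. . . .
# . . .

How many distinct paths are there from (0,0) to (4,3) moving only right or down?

r\c   0   1   2   3
  0   1   1   1   1
  1   1   2   3   4
  2   1   0   0   0
  3   1   1   1   1
  4   0   1   2   3

3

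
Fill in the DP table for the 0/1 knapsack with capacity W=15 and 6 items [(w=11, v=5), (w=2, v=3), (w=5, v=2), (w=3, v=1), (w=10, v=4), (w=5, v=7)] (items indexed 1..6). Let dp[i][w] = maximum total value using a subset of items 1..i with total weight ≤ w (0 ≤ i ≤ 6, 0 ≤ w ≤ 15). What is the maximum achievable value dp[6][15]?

13

i\w   0   1   2   3   4   5   6   7   8   9  10  11  12  13  14  15
  0   0   0   0   0   0   0   0   0   0   0   0   0   0   0   0   0
  1   0   0   0   0   0   0   0   0   0   0   0   5   5   5   5   5
  2   0   0   3   3   3   3   3   3   3   3   3   5   5   8   8   8
  3   0   0   3   3   3   3   3   5   5   5   5   5   5   8   8   8
  4   0   0   3   3   3   4   4   5   5   5   6   6   6   8   8   8
  5   0   0   3   3   3   4   4   5   5   5   6   6   7   8   8   8
  6   0   0   3   3   3   7   7  10  10  10  11  11  12  12  12  13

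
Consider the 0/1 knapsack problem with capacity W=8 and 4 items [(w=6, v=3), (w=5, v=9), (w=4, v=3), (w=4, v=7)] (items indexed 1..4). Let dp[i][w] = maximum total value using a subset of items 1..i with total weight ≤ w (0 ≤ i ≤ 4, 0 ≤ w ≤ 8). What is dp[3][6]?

i\w   0   1   2   3   4   5   6   7   8
  0   0   0   0   0   0   0   0   0   0
  1   0   0   0   0   0   0   3   3   3
  2   0   0   0   0   0   9   9   9   9
  3   0   0   0   0   3   9   9   9   9
  4   0   0   0   0   7   9   9   9  10

9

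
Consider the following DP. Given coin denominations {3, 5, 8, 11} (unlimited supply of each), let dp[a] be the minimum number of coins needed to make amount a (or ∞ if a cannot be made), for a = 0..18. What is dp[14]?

 a  0  1  2  3  4  5  6  7  8  9 10 11 12 13 14 15 16 17 18
dp  0  -  -  1  -  1  2  -  1  3  2  1  4  2  2  3  2  3  3
(- denotes ∞ / unreachable)

2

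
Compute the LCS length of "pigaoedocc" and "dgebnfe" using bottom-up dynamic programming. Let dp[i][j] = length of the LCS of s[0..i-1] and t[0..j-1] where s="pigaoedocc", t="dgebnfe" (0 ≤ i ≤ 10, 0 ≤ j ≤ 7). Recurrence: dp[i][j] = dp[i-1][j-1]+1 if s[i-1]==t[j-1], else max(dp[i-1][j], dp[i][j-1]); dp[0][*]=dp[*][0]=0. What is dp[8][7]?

2

   ''  d  g  e  b  n  f  e
''  0  0  0  0  0  0  0  0
 p  0  0  0  0  0  0  0  0
 i  0  0  0  0  0  0  0  0
 g  0  0  1  1  1  1  1  1
 a  0  0  1  1  1  1  1  1
 o  0  0  1  1  1  1  1  1
 e  0  0  1  2  2  2  2  2
 d  0  1  1  2  2  2  2  2
 o  0  1  1  2  2  2  2  2
 c  0  1  1  2  2  2  2  2
 c  0  1  1  2  2  2  2  2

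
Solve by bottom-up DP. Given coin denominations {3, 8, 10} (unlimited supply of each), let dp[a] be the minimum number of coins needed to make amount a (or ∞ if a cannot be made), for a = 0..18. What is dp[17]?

 a  0  1  2  3  4  5  6  7  8  9 10 11 12 13 14 15 16 17 18
dp  0  -  -  1  -  -  2  -  1  3  1  2  4  2  3  5  2  4  2
(- denotes ∞ / unreachable)

4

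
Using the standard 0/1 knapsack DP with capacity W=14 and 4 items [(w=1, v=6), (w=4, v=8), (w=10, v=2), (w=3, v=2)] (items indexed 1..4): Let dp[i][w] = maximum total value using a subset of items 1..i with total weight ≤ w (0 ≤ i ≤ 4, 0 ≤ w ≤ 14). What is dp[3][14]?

i\w   0   1   2   3   4   5   6   7   8   9  10  11  12  13  14
  0   0   0   0   0   0   0   0   0   0   0   0   0   0   0   0
  1   0   6   6   6   6   6   6   6   6   6   6   6   6   6   6
  2   0   6   6   6   8  14  14  14  14  14  14  14  14  14  14
  3   0   6   6   6   8  14  14  14  14  14  14  14  14  14  14
  4   0   6   6   6   8  14  14  14  16  16  16  16  16  16  16

14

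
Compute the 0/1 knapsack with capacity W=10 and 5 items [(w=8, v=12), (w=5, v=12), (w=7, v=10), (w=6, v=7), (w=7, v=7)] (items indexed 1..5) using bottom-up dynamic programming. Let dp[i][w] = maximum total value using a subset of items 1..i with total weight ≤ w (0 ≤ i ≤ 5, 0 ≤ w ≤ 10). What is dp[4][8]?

i\w   0   1   2   3   4   5   6   7   8   9  10
  0   0   0   0   0   0   0   0   0   0   0   0
  1   0   0   0   0   0   0   0   0  12  12  12
  2   0   0   0   0   0  12  12  12  12  12  12
  3   0   0   0   0   0  12  12  12  12  12  12
  4   0   0   0   0   0  12  12  12  12  12  12
  5   0   0   0   0   0  12  12  12  12  12  12

12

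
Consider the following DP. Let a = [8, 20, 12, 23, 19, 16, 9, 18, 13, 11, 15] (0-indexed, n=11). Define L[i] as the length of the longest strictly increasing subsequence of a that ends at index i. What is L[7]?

   i    0    1    2    3    4    5    6    7    8    9   10
a[i]    8   20   12   23   19   16    9   18   13   11   15
L[i]    1    2    2    3    3    3    2    4    3    3    4

4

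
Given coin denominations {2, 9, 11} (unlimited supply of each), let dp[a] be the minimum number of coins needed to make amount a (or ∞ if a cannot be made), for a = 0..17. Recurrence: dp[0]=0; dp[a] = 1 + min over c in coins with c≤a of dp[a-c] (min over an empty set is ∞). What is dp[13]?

 a  0  1  2  3  4  5  6  7  8  9 10 11 12 13 14 15 16 17
dp  0  -  1  -  2  -  3  -  4  1  5  1  6  2  7  3  8  4
(- denotes ∞ / unreachable)

2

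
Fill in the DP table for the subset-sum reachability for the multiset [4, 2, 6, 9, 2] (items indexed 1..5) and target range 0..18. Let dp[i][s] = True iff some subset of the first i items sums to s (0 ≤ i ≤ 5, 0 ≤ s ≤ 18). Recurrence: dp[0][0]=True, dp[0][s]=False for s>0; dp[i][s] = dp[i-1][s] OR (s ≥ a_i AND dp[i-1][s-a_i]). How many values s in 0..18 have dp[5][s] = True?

13

i\s   0   1   2   3   4   5   6   7   8   9  10  11  12  13  14  15  16  17  18
  0   T   F   F   F   F   F   F   F   F   F   F   F   F   F   F   F   F   F   F
  1   T   F   F   F   T   F   F   F   F   F   F   F   F   F   F   F   F   F   F
  2   T   F   T   F   T   F   T   F   F   F   F   F   F   F   F   F   F   F   F
  3   T   F   T   F   T   F   T   F   T   F   T   F   T   F   F   F   F   F   F
  4   T   F   T   F   T   F   T   F   T   T   T   T   T   T   F   T   F   T   F
  5   T   F   T   F   T   F   T   F   T   T   T   T   T   T   T   T   F   T   F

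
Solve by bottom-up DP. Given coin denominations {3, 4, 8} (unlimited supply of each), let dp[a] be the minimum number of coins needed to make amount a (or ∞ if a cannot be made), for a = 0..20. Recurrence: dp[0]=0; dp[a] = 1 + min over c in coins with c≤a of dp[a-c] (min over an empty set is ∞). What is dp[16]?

 a  0  1  2  3  4  5  6  7  8  9 10 11 12 13 14 15 16 17 18 19 20
dp  0  -  -  1  1  -  2  2  1  3  3  2  2  4  3  3  2  4  4  3  3
(- denotes ∞ / unreachable)

2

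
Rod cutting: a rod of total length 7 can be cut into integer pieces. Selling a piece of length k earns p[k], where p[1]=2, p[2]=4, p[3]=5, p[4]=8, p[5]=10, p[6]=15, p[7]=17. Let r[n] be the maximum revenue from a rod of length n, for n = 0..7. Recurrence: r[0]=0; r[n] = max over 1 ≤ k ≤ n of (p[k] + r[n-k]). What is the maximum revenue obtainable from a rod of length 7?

17

   n    0    1    2    3    4    5    6    7
r[n]    0    2    4    6    8   10   15   17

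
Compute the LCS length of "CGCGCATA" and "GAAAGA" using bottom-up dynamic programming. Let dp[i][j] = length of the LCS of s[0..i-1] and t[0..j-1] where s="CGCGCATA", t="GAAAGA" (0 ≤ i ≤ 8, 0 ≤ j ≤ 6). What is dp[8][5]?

3

   ''  G  A  A  A  G  A
''  0  0  0  0  0  0  0
 C  0  0  0  0  0  0  0
 G  0  1  1  1  1  1  1
 C  0  1  1  1  1  1  1
 G  0  1  1  1  1  2  2
 C  0  1  1  1  1  2  2
 A  0  1  2  2  2  2  3
 T  0  1  2  2  2  2  3
 A  0  1  2  3  3  3  3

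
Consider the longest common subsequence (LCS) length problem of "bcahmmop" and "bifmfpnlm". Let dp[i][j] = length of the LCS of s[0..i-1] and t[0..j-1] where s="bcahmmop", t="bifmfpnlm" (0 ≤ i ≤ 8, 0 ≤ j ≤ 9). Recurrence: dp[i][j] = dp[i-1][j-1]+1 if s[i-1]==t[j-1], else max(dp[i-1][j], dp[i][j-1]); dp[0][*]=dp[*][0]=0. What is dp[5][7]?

2

   ''  b  i  f  m  f  p  n  l  m
''  0  0  0  0  0  0  0  0  0  0
 b  0  1  1  1  1  1  1  1  1  1
 c  0  1  1  1  1  1  1  1  1  1
 a  0  1  1  1  1  1  1  1  1  1
 h  0  1  1  1  1  1  1  1  1  1
 m  0  1  1  1  2  2  2  2  2  2
 m  0  1  1  1  2  2  2  2  2  3
 o  0  1  1  1  2  2  2  2  2  3
 p  0  1  1  1  2  2  3  3  3  3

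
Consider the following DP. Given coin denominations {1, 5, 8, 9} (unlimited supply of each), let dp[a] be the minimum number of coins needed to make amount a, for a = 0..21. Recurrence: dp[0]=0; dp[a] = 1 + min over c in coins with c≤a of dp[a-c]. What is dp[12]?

 a  0  1  2  3  4  5  6  7  8  9 10 11 12 13 14 15 16 17 18 19 20 21
dp  0  1  2  3  4  1  2  3  1  1  2  3  4  2  2  3  2  2  2  3  4  3

4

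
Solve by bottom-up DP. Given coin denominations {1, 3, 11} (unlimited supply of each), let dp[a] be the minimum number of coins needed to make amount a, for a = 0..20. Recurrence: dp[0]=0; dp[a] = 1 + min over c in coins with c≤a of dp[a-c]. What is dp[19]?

 a  0  1  2  3  4  5  6  7  8  9 10 11 12 13 14 15 16 17 18 19 20
dp  0  1  2  1  2  3  2  3  4  3  4  1  2  3  2  3  4  3  4  5  4

5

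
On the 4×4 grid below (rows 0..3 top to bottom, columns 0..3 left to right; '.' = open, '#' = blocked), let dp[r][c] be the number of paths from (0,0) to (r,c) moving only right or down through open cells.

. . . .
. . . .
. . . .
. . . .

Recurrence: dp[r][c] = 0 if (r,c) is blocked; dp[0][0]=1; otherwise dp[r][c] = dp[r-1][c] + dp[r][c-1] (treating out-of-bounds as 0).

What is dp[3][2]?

r\c   0   1   2   3
  0   1   1   1   1
  1   1   2   3   4
  2   1   3   6  10
  3   1   4  10  20

10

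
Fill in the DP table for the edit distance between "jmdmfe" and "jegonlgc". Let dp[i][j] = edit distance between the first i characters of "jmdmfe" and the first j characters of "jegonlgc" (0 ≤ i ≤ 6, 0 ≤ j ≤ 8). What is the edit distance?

   ''  j  e  g  o  n  l  g  c
''  0  1  2  3  4  5  6  7  8
 j  1  0  1  2  3  4  5  6  7
 m  2  1  1  2  3  4  5  6  7
 d  3  2  2  2  3  4  5  6  7
 m  4  3  3  3  3  4  5  6  7
 f  5  4  4  4  4  4  5  6  7
 e  6  5  4  5  5  5  5  6  7

7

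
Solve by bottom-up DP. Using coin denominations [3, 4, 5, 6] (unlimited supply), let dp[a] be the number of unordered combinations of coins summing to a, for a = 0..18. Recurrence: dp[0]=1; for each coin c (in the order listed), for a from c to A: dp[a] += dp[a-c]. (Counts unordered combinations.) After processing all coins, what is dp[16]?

after  coin     0     1     2     3     4     5     6     7     8     9    10    11    12    13    14    15    16    17    18
          3     1     0     0     1     0     0     1     0     0     1     0     0     1     0     0     1     0     0     1
          4     1     0     0     1     1     0     1     1     1     1     1     1     2     1     1     2     2     1     2
          5     1     0     0     1     1     1     1     1     2     2     2     2     3     3     3     4     4     4     5
          6     1     0     0     1     1     1     2     1     2     3     3     3     5     4     5     7     7     7    10

7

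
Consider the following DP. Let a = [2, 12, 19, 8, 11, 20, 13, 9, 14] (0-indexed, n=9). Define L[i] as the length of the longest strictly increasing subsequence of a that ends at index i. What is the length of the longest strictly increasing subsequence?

   i    0    1    2    3    4    5    6    7    8
a[i]    2   12   19    8   11   20   13    9   14
L[i]    1    2    3    2    3    4    4    3    5

5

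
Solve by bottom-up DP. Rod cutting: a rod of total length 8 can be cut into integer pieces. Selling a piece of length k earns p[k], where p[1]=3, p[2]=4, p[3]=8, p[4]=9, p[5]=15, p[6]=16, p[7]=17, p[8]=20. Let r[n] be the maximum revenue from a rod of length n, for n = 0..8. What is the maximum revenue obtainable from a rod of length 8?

   n    0    1    2    3    4    5    6    7    8
r[n]    0    3    6    9   12   15   18   21   24

24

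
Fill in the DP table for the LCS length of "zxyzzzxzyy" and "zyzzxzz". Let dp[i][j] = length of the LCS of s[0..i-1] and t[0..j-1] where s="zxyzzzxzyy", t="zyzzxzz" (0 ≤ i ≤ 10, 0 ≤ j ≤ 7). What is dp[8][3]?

3

   ''  z  y  z  z  x  z  z
''  0  0  0  0  0  0  0  0
 z  0  1  1  1  1  1  1  1
 x  0  1  1  1  1  2  2  2
 y  0  1  2  2  2  2  2  2
 z  0  1  2  3  3  3  3  3
 z  0  1  2  3  4  4  4  4
 z  0  1  2  3  4  4  5  5
 x  0  1  2  3  4  5  5  5
 z  0  1  2  3  4  5  6  6
 y  0  1  2  3  4  5  6  6
 y  0  1  2  3  4  5  6  6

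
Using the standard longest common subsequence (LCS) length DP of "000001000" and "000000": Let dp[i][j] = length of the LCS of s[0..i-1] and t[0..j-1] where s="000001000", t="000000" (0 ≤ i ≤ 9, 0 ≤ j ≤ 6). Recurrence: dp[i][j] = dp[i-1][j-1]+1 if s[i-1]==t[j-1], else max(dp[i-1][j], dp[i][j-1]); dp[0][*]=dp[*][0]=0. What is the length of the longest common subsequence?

   ''  0  0  0  0  0  0
''  0  0  0  0  0  0  0
 0  0  1  1  1  1  1  1
 0  0  1  2  2  2  2  2
 0  0  1  2  3  3  3  3
 0  0  1  2  3  4  4  4
 0  0  1  2  3  4  5  5
 1  0  1  2  3  4  5  5
 0  0  1  2  3  4  5  6
 0  0  1  2  3  4  5  6
 0  0  1  2  3  4  5  6

6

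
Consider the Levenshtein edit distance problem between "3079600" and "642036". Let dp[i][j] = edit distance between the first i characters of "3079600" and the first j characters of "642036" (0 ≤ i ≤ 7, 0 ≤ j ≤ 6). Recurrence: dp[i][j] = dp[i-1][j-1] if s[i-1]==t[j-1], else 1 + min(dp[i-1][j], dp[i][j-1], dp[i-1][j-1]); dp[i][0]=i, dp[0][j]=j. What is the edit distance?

   ''  6  4  2  0  3  6
''  0  1  2  3  4  5  6
 3  1  1  2  3  4  4  5
 0  2  2  2  3  3  4  5
 7  3  3  3  3  4  4  5
 9  4  4  4  4  4  5  5
 6  5  4  5  5  5  5  5
 0  6  5  5  6  5  6  6
 0  7  6  6  6  6  6  7

7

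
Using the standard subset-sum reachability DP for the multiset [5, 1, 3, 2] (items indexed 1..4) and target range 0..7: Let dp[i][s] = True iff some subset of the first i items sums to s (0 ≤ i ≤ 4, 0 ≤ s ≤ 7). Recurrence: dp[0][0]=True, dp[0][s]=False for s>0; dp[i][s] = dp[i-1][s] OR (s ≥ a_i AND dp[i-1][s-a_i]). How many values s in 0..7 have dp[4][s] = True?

8

i\s   0   1   2   3   4   5   6   7
  0   T   F   F   F   F   F   F   F
  1   T   F   F   F   F   T   F   F
  2   T   T   F   F   F   T   T   F
  3   T   T   F   T   T   T   T   F
  4   T   T   T   T   T   T   T   T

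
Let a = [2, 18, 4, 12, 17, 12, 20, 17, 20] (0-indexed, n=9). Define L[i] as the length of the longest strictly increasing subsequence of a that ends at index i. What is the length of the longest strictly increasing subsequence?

   i    0    1    2    3    4    5    6    7    8
a[i]    2   18    4   12   17   12   20   17   20
L[i]    1    2    2    3    4    3    5    4    5

5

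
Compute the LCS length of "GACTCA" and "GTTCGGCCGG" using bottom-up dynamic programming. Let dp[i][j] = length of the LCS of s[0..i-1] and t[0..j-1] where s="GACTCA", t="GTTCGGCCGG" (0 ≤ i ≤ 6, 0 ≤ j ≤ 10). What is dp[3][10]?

2

   ''  G  T  T  C  G  G  C  C  G  G
''  0  0  0  0  0  0  0  0  0  0  0
 G  0  1  1  1  1  1  1  1  1  1  1
 A  0  1  1  1  1  1  1  1  1  1  1
 C  0  1  1  1  2  2  2  2  2  2  2
 T  0  1  2  2  2  2  2  2  2  2  2
 C  0  1  2  2  3  3  3  3  3  3  3
 A  0  1  2  2  3  3  3  3  3  3  3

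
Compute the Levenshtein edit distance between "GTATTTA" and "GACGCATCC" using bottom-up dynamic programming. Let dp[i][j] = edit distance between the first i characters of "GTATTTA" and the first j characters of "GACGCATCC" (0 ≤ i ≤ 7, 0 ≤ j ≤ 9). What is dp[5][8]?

5

   ''  G  A  C  G  C  A  T  C  C
''  0  1  2  3  4  5  6  7  8  9
 G  1  0  1  2  3  4  5  6  7  8
 T  2  1  1  2  3  4  5  5  6  7
 A  3  2  1  2  3  4  4  5  6  7
 T  4  3  2  2  3  4  5  4  5  6
 T  5  4  3  3  3  4  5  5  5  6
 T  6  5  4  4  4  4  5  5  6  6
 A  7  6  5  5  5  5  4  5  6  7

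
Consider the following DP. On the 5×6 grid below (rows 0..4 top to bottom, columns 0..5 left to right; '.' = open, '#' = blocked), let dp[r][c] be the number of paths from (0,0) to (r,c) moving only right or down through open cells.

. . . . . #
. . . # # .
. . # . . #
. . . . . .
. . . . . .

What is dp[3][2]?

r\c   0   1   2   3   4   5
  0   1   1   1   1   1   0
  1   1   2   3   0   0   0
  2   1   3   0   0   0   0
  3   1   4   4   4   4   4
  4   1   5   9  13  17  21

4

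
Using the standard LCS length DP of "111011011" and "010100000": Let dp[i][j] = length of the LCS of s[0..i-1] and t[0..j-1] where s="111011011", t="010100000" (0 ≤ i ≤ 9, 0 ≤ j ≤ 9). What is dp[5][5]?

   ''  0  1  0  1  0  0  0  0  0
''  0  0  0  0  0  0  0  0  0  0
 1  0  0  1  1  1  1  1  1  1  1
 1  0  0  1  1  2  2  2  2  2  2
 1  0  0  1  1  2  2  2  2  2  2
 0  0  1  1  2  2  3  3  3  3  3
 1  0  1  2  2  3  3  3  3  3  3
 1  0  1  2  2  3  3  3  3  3  3
 0  0  1  2  3  3  4  4  4  4  4
 1  0  1  2  3  4  4  4  4  4  4
 1  0  1  2  3  4  4  4  4  4  4

3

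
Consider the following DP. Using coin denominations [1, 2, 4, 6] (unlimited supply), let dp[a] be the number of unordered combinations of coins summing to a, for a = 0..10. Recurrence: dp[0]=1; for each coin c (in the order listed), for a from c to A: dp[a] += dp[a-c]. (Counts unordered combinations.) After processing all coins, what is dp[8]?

11

after  coin     0     1     2     3     4     5     6     7     8     9    10
          1     1     1     1     1     1     1     1     1     1     1     1
          2     1     1     2     2     3     3     4     4     5     5     6
          4     1     1     2     2     4     4     6     6     9     9    12
          6     1     1     2     2     4     4     7     7    11    11    16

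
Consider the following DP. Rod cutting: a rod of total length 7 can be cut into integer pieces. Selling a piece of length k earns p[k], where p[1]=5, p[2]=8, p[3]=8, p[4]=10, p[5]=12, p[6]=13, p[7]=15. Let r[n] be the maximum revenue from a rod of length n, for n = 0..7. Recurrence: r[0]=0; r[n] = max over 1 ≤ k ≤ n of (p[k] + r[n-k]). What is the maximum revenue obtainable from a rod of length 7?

35

   n    0    1    2    3    4    5    6    7
r[n]    0    5   10   15   20   25   30   35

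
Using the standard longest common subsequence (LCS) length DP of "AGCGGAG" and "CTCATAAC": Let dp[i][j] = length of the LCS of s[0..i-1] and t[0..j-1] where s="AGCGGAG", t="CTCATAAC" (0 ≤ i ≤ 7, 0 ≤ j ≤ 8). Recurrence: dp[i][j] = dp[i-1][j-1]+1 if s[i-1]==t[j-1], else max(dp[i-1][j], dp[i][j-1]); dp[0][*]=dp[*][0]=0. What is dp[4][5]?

   ''  C  T  C  A  T  A  A  C
''  0  0  0  0  0  0  0  0  0
 A  0  0  0  0  1  1  1  1  1
 G  0  0  0  0  1  1  1  1  1
 C  0  1  1  1  1  1  1  1  2
 G  0  1  1  1  1  1  1  1  2
 G  0  1  1  1  1  1  1  1  2
 A  0  1  1  1  2  2  2  2  2
 G  0  1  1  1  2  2  2  2  2

1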